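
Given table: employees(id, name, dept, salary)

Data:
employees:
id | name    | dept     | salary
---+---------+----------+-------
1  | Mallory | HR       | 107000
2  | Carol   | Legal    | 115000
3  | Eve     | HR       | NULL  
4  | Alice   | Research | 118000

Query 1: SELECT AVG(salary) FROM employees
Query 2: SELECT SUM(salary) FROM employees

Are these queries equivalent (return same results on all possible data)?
No, not equivalent

Query 1 returns: [(113333.33333333333,)]
Query 2 returns: [(340000,)]

Reason: AVG vs SUM give different aggregate values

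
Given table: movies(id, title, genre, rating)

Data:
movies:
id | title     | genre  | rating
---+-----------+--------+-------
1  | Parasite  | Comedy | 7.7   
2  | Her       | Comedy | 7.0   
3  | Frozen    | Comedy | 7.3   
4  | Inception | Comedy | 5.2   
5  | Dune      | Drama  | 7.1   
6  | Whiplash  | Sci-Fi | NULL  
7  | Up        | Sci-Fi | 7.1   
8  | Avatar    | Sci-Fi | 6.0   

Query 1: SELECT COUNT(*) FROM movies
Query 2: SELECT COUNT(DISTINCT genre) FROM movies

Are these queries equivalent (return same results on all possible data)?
No, not equivalent

Query 1 returns: [(8,)]
Query 2 returns: [(3,)]

Reason: COUNT(*) counts rows, COUNT(DISTINCT genre) counts unique genres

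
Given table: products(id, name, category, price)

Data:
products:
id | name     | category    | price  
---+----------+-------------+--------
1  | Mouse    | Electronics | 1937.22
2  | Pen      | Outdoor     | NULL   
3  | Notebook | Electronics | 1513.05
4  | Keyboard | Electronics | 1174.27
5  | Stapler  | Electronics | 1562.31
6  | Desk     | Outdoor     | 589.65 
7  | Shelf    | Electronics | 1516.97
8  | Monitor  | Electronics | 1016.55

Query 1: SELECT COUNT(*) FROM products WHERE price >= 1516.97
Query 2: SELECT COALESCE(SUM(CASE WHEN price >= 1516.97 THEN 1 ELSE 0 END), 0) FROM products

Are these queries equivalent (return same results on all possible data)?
Yes, equivalent

Both queries return: [(3,)]

Reason: COUNT with WHERE vs conditional SUM (COALESCE handles empty-table NULL)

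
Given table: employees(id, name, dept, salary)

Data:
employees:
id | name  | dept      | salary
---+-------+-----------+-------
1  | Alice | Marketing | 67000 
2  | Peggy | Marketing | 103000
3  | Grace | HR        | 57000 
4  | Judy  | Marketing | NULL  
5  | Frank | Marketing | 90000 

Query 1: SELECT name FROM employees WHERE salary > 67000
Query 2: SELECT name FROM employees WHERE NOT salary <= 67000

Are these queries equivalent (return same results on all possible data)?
Yes, equivalent

Both queries return: [('Frank',), ('Peggy',)]

Reason: Both filter salary > 67000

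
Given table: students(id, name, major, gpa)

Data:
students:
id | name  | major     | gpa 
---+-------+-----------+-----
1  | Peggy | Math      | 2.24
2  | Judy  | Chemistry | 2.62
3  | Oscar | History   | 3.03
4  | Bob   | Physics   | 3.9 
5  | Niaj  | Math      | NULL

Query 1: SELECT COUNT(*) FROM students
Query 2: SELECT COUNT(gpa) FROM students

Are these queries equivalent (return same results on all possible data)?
No, not equivalent

Query 1 returns: [(5,)]
Query 2 returns: [(4,)]

Reason: COUNT(*) includes NULLs, COUNT(column) excludes them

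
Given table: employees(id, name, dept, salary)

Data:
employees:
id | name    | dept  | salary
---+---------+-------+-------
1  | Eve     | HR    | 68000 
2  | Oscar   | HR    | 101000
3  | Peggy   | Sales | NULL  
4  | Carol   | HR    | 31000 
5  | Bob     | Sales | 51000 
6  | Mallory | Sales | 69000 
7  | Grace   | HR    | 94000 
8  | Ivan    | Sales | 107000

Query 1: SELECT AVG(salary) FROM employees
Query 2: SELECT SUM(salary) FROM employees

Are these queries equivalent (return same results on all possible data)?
No, not equivalent

Query 1 returns: [(74428.57142857143,)]
Query 2 returns: [(521000,)]

Reason: AVG vs SUM give different aggregate values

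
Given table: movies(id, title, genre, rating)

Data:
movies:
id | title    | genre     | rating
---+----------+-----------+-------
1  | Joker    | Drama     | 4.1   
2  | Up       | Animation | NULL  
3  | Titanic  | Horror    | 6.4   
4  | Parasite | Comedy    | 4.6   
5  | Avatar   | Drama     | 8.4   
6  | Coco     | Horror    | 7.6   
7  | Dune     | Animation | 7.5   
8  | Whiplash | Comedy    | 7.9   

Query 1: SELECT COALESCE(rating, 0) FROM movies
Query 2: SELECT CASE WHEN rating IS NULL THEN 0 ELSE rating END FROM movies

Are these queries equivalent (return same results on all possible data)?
Yes, equivalent

Both queries return: [(0,), (4.1,), (4.6,), (6.4,), (7.5,), (7.6,), (7.9,), (8.4,)]

Reason: COALESCE vs CASE for NULL handling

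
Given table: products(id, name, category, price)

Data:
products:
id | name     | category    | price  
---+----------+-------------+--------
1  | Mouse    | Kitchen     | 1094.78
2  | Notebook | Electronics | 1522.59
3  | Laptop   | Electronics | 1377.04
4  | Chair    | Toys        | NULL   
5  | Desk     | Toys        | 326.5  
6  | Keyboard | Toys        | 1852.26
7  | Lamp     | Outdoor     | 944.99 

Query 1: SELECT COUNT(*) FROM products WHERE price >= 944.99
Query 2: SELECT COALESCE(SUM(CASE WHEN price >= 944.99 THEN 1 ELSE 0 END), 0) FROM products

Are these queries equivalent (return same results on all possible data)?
Yes, equivalent

Both queries return: [(5,)]

Reason: COUNT with WHERE vs conditional SUM (COALESCE handles empty-table NULL)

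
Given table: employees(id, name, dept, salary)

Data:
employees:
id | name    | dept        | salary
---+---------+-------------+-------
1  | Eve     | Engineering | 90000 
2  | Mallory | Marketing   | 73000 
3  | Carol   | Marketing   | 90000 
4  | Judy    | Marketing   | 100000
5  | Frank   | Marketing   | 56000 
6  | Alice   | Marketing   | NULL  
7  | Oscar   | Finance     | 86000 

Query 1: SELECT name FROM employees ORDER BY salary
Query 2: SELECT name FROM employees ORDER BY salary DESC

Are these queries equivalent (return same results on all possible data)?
No, not equivalent

Query 1 returns: [('Alice',), ('Frank',), ('Mallory',), ('Oscar',), ('Eve',), ('Carol',), ('Judy',)]
Query 2 returns: [('Judy',), ('Eve',), ('Carol',), ('Oscar',), ('Mallory',), ('Frank',), ('Alice',)]

Reason: ASC vs DESC gives opposite ordering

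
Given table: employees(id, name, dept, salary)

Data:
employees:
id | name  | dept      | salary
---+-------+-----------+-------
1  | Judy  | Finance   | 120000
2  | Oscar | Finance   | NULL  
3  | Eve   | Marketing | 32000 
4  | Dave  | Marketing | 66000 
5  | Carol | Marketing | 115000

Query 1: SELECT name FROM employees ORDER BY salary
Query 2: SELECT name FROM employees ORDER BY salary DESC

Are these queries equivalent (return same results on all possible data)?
No, not equivalent

Query 1 returns: [('Oscar',), ('Eve',), ('Dave',), ('Carol',), ('Judy',)]
Query 2 returns: [('Judy',), ('Carol',), ('Dave',), ('Eve',), ('Oscar',)]

Reason: ASC vs DESC gives opposite ordering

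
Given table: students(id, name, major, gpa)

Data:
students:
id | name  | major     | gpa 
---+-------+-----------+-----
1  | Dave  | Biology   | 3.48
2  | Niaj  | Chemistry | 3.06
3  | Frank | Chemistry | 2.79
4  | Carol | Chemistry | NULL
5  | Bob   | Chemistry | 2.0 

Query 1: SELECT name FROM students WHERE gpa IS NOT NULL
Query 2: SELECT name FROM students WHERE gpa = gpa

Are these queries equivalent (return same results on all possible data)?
Yes, equivalent

Both queries return: [('Bob',), ('Dave',), ('Frank',), ('Niaj',)]

Reason: IS NOT NULL vs self-equality (both exclude NULLs)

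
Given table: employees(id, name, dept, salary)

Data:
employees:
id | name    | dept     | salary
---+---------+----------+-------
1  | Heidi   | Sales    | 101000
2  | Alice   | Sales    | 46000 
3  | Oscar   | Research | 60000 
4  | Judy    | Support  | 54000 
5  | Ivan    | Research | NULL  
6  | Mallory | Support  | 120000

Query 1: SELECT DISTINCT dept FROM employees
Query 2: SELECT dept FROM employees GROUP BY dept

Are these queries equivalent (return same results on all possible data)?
Yes, equivalent

Both queries return: [('Research',), ('Sales',), ('Support',)]

Reason: Both get unique depts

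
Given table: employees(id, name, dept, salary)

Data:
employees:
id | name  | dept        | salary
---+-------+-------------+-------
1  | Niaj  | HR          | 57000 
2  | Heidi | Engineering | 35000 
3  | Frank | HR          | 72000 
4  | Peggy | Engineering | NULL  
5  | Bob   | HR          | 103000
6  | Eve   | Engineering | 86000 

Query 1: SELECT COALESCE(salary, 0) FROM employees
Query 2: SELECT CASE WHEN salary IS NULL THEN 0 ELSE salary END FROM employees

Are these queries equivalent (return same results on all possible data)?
Yes, equivalent

Both queries return: [(0,), (35000,), (57000,), (72000,), (86000,), (103000,)]

Reason: COALESCE vs CASE for NULL handling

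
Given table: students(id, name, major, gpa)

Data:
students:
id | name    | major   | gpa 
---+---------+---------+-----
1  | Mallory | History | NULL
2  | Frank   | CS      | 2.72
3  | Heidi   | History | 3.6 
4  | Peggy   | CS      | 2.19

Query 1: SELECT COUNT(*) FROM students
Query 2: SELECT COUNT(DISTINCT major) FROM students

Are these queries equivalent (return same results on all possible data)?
No, not equivalent

Query 1 returns: [(4,)]
Query 2 returns: [(2,)]

Reason: COUNT(*) counts rows, COUNT(DISTINCT major) counts unique majors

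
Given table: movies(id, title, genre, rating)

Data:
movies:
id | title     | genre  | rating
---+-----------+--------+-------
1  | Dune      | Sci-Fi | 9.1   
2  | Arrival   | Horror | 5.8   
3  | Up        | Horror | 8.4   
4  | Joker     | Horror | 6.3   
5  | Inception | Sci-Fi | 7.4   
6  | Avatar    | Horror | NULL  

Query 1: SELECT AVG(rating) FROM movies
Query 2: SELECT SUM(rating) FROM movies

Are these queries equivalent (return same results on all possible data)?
No, not equivalent

Query 1 returns: [(7.4,)]
Query 2 returns: [(37.0,)]

Reason: AVG vs SUM give different aggregate values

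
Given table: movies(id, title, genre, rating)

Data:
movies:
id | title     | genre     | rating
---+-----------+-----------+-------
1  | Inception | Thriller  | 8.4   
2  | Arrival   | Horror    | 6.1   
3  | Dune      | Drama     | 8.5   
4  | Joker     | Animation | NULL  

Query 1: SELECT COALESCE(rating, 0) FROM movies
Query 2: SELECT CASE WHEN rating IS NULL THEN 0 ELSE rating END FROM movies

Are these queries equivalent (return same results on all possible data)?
Yes, equivalent

Both queries return: [(0,), (6.1,), (8.4,), (8.5,)]

Reason: COALESCE vs CASE for NULL handling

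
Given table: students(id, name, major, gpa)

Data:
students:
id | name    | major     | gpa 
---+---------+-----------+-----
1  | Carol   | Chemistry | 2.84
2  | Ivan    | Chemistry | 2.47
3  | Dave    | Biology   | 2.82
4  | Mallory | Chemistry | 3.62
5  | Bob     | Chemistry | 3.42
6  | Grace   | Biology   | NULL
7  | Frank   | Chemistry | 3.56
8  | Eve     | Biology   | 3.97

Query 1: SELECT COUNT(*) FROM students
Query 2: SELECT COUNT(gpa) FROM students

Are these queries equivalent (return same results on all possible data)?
No, not equivalent

Query 1 returns: [(8,)]
Query 2 returns: [(7,)]

Reason: COUNT(*) includes NULLs, COUNT(column) excludes them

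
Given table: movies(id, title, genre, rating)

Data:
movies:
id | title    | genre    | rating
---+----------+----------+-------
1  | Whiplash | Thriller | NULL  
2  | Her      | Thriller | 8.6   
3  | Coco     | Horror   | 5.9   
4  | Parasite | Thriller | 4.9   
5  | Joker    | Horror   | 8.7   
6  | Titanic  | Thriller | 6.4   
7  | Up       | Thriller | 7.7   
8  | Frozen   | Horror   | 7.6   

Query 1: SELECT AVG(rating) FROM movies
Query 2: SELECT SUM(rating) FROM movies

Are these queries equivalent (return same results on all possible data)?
No, not equivalent

Query 1 returns: [(7.114285714285714,)]
Query 2 returns: [(49.8,)]

Reason: AVG vs SUM give different aggregate values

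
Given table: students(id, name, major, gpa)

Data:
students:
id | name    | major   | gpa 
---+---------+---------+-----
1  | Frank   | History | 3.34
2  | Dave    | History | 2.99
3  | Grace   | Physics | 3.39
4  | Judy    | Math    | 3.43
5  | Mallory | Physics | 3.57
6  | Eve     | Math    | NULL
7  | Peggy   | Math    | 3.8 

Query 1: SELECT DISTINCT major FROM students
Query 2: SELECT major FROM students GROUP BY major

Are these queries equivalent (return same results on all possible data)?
Yes, equivalent

Both queries return: [('History',), ('Math',), ('Physics',)]

Reason: Both get unique majors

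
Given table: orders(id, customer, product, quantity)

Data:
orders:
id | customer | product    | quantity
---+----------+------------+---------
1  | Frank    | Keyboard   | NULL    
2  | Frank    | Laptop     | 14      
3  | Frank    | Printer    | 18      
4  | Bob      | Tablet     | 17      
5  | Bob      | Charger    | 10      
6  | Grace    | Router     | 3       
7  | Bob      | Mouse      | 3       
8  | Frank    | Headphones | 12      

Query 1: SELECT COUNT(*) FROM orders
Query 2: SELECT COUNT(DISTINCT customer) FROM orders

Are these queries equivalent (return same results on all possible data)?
No, not equivalent

Query 1 returns: [(8,)]
Query 2 returns: [(3,)]

Reason: COUNT(*) counts rows, COUNT(DISTINCT customer) counts unique customers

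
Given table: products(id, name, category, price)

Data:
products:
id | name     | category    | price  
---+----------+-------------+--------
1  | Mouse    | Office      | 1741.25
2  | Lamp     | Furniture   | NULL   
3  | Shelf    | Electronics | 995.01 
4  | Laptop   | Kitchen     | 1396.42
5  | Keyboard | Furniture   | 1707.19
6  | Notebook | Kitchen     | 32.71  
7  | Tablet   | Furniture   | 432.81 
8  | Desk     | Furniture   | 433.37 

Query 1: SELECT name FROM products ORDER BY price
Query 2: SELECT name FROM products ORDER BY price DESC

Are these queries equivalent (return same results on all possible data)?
No, not equivalent

Query 1 returns: [('Lamp',), ('Notebook',), ('Tablet',), ('Desk',), ('Shelf',), ('Laptop',), ('Keyboard',), ('Mouse',)]
Query 2 returns: [('Mouse',), ('Keyboard',), ('Laptop',), ('Shelf',), ('Desk',), ('Tablet',), ('Notebook',), ('Lamp',)]

Reason: ASC vs DESC gives opposite ordering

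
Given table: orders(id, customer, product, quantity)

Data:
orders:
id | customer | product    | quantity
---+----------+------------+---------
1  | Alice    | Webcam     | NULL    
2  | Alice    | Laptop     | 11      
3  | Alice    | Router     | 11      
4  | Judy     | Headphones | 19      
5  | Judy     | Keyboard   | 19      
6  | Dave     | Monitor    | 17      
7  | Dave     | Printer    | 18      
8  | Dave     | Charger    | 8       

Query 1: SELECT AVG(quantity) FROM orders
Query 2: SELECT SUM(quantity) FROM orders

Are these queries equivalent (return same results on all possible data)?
No, not equivalent

Query 1 returns: [(14.714285714285714,)]
Query 2 returns: [(103,)]

Reason: AVG vs SUM give different aggregate values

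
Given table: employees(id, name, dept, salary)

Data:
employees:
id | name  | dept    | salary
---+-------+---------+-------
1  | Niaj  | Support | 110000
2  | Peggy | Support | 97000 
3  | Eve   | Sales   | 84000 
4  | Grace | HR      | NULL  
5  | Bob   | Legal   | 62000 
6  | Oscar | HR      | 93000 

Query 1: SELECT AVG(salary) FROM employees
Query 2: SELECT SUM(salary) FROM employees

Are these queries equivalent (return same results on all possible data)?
No, not equivalent

Query 1 returns: [(89200.0,)]
Query 2 returns: [(446000,)]

Reason: AVG vs SUM give different aggregate values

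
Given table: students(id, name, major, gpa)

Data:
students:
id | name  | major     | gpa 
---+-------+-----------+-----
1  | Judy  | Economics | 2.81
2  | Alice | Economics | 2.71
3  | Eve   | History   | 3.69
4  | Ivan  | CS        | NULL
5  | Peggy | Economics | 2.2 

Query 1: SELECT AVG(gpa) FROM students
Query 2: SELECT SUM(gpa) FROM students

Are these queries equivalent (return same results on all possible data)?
No, not equivalent

Query 1 returns: [(2.8525,)]
Query 2 returns: [(11.41,)]

Reason: AVG vs SUM give different aggregate values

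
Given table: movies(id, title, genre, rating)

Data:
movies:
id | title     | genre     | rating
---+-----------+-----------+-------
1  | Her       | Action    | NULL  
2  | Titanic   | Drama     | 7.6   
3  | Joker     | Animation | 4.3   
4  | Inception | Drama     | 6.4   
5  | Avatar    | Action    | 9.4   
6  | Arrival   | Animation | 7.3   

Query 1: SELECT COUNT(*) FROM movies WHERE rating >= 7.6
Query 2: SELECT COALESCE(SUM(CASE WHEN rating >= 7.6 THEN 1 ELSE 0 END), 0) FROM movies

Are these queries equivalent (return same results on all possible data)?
Yes, equivalent

Both queries return: [(2,)]

Reason: COUNT with WHERE vs conditional SUM (COALESCE handles empty-table NULL)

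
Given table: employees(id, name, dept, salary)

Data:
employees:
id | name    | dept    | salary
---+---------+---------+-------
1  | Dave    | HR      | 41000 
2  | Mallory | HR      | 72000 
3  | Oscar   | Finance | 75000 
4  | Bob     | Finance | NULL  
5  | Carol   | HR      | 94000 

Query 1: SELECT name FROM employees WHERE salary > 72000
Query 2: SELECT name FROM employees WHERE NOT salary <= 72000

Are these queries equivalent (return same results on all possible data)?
Yes, equivalent

Both queries return: [('Carol',), ('Oscar',)]

Reason: Both filter salary > 72000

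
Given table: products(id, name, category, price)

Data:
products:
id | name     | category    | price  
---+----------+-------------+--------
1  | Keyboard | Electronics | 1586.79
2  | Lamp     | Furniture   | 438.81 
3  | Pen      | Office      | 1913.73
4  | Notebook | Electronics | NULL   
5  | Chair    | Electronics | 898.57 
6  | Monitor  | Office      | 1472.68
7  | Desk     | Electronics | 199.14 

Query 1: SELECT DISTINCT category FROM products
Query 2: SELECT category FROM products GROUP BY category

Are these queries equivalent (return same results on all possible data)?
Yes, equivalent

Both queries return: [('Electronics',), ('Furniture',), ('Office',)]

Reason: Both get unique categorys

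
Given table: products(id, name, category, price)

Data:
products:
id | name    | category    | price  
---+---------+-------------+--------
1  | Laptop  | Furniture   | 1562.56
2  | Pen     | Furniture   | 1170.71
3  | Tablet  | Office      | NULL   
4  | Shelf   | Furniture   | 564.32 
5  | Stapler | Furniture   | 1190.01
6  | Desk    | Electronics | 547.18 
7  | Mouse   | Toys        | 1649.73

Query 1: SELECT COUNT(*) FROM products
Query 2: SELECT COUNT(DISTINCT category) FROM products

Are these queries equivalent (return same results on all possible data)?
No, not equivalent

Query 1 returns: [(7,)]
Query 2 returns: [(4,)]

Reason: COUNT(*) counts rows, COUNT(DISTINCT category) counts unique categorys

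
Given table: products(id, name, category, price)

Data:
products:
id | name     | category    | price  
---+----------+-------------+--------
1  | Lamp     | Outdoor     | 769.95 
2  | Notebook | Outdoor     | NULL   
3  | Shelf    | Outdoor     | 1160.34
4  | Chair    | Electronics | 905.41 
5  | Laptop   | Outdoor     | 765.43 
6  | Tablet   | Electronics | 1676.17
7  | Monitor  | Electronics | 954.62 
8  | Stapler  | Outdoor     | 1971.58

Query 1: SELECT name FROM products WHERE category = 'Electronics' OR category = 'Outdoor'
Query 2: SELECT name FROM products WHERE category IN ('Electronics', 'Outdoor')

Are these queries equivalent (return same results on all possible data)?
Yes, equivalent

Both queries return: [('Chair',), ('Lamp',), ('Laptop',), ('Monitor',), ('Notebook',), ('Shelf',), ('Stapler',), ('Tablet',)]

Reason: OR vs IN are equivalent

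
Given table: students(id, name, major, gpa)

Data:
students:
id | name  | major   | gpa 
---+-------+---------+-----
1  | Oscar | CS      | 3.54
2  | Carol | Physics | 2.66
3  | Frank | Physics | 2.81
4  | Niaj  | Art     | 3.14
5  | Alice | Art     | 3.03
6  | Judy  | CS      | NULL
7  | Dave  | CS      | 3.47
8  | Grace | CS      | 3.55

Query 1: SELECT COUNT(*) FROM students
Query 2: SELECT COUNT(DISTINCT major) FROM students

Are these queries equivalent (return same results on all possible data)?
No, not equivalent

Query 1 returns: [(8,)]
Query 2 returns: [(3,)]

Reason: COUNT(*) counts rows, COUNT(DISTINCT major) counts unique majors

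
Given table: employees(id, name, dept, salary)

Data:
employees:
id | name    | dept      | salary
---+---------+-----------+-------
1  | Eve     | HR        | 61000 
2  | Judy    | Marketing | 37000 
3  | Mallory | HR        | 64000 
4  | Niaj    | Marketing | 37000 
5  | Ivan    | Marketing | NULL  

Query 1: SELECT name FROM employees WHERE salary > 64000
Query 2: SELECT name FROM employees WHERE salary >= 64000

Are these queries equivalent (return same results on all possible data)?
No, not equivalent

Query 1 returns: []
Query 2 returns: [('Mallory',)]

Reason: > vs >= gives different results when salary = 64000 exists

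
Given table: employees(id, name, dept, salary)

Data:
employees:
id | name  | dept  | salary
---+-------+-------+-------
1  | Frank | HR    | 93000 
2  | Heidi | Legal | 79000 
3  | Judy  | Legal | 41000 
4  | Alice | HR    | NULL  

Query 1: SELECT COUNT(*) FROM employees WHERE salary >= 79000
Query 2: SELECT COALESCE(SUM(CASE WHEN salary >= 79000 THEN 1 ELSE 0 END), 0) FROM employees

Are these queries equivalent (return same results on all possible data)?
Yes, equivalent

Both queries return: [(2,)]

Reason: COUNT with WHERE vs conditional SUM (COALESCE handles empty-table NULL)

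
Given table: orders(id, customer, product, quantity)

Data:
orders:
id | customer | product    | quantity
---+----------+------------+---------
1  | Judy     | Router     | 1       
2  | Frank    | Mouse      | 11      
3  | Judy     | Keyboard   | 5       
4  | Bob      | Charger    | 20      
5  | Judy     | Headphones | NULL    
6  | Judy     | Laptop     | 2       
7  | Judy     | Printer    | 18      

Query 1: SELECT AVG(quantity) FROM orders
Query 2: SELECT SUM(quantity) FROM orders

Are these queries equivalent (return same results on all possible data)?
No, not equivalent

Query 1 returns: [(9.5,)]
Query 2 returns: [(57,)]

Reason: AVG vs SUM give different aggregate values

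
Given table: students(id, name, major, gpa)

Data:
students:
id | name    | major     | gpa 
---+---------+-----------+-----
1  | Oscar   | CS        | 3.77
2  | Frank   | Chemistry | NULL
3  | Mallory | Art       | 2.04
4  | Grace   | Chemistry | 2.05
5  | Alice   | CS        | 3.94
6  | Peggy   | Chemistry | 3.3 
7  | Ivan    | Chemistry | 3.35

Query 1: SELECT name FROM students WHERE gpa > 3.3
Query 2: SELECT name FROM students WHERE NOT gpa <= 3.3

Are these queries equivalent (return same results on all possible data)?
Yes, equivalent

Both queries return: [('Alice',), ('Ivan',), ('Oscar',)]

Reason: Both filter gpa > 3.3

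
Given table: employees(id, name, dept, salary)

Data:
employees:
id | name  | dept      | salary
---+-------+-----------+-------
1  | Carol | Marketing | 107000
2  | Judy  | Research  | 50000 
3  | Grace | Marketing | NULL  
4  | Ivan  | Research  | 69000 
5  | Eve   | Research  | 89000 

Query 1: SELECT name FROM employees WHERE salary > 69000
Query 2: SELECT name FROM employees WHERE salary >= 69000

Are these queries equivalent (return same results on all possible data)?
No, not equivalent

Query 1 returns: [('Carol',), ('Eve',)]
Query 2 returns: [('Carol',), ('Ivan',), ('Eve',)]

Reason: > vs >= gives different results when salary = 69000 exists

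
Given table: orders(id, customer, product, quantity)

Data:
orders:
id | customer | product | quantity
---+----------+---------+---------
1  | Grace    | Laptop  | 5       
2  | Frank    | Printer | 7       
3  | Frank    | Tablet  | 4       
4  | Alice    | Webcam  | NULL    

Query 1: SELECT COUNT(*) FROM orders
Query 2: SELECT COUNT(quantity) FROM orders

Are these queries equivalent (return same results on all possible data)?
No, not equivalent

Query 1 returns: [(4,)]
Query 2 returns: [(3,)]

Reason: COUNT(*) includes NULLs, COUNT(column) excludes them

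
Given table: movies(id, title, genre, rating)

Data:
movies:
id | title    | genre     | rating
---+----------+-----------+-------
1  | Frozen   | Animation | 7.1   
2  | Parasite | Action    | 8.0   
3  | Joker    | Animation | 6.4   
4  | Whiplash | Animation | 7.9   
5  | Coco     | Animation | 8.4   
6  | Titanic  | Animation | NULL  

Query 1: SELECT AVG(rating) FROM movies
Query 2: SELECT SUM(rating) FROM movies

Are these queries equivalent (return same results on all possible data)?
No, not equivalent

Query 1 returns: [(7.56,)]
Query 2 returns: [(37.8,)]

Reason: AVG vs SUM give different aggregate values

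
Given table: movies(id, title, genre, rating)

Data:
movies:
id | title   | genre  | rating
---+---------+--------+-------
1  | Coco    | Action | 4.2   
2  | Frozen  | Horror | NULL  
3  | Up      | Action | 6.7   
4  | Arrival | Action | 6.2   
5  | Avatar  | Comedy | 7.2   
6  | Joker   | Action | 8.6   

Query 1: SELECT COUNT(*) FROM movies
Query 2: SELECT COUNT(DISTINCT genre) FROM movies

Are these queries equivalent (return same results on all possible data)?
No, not equivalent

Query 1 returns: [(6,)]
Query 2 returns: [(3,)]

Reason: COUNT(*) counts rows, COUNT(DISTINCT genre) counts unique genres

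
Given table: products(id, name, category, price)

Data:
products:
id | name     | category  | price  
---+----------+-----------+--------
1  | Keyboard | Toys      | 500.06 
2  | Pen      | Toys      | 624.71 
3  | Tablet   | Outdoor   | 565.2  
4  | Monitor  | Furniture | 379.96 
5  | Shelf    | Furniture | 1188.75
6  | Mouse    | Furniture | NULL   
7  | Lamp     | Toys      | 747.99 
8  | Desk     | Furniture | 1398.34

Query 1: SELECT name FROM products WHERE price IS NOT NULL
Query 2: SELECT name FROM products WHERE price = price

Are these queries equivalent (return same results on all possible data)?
Yes, equivalent

Both queries return: [('Desk',), ('Keyboard',), ('Lamp',), ('Monitor',), ('Pen',), ('Shelf',), ('Tablet',)]

Reason: IS NOT NULL vs self-equality (both exclude NULLs)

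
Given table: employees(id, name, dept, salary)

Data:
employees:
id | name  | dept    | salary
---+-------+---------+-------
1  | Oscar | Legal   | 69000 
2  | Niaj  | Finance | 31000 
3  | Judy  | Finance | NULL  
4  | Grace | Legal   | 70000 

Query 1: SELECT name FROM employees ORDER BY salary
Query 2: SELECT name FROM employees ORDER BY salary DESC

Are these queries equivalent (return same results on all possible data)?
No, not equivalent

Query 1 returns: [('Judy',), ('Niaj',), ('Oscar',), ('Grace',)]
Query 2 returns: [('Grace',), ('Oscar',), ('Niaj',), ('Judy',)]

Reason: ASC vs DESC gives opposite ordering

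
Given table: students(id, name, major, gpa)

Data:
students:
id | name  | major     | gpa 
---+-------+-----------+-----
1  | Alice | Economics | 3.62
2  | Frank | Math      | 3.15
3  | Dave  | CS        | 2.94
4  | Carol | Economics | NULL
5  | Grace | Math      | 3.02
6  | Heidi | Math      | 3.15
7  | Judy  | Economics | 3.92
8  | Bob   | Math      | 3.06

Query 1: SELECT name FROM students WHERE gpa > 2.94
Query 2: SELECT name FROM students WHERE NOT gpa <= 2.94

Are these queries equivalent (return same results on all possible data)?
Yes, equivalent

Both queries return: [('Alice',), ('Bob',), ('Frank',), ('Grace',), ('Heidi',), ('Judy',)]

Reason: Both filter gpa > 2.94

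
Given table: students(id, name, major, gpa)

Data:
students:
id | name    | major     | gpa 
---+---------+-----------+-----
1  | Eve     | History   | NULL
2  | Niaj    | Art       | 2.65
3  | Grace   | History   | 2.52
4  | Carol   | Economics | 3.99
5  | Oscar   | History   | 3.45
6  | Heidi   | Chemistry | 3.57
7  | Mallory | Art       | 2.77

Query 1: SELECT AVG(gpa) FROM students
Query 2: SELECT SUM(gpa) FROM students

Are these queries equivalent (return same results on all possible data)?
No, not equivalent

Query 1 returns: [(3.158333333333333,)]
Query 2 returns: [(18.95,)]

Reason: AVG vs SUM give different aggregate values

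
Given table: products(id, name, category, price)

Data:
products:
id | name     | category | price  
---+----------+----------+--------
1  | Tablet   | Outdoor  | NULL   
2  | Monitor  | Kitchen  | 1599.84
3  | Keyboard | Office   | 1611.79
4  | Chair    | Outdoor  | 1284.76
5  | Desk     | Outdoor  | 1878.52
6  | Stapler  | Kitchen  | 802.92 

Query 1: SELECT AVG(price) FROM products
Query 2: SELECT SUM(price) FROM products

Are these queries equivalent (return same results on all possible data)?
No, not equivalent

Query 1 returns: [(1435.566,)]
Query 2 returns: [(7177.83,)]

Reason: AVG vs SUM give different aggregate values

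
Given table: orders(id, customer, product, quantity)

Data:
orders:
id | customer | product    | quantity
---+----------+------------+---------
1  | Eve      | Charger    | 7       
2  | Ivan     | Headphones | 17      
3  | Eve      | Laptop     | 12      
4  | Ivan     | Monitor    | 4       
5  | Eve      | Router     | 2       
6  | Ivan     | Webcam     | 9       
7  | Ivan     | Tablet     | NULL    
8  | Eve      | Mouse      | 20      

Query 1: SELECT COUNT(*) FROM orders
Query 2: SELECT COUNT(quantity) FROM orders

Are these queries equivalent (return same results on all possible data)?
No, not equivalent

Query 1 returns: [(8,)]
Query 2 returns: [(7,)]

Reason: COUNT(*) includes NULLs, COUNT(column) excludes them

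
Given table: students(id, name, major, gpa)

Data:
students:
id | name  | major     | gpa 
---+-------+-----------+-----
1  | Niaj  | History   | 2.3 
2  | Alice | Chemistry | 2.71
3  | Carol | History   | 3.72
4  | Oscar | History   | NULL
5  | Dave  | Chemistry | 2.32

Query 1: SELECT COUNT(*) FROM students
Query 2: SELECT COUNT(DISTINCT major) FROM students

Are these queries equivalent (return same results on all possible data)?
No, not equivalent

Query 1 returns: [(5,)]
Query 2 returns: [(2,)]

Reason: COUNT(*) counts rows, COUNT(DISTINCT major) counts unique majors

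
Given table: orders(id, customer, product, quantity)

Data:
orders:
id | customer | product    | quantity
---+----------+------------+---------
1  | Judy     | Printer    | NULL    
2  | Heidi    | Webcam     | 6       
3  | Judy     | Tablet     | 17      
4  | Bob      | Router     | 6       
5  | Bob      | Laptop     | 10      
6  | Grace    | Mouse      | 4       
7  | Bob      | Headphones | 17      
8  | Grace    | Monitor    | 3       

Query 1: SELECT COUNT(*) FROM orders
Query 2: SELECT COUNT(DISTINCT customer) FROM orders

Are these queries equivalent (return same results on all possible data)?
No, not equivalent

Query 1 returns: [(8,)]
Query 2 returns: [(4,)]

Reason: COUNT(*) counts rows, COUNT(DISTINCT customer) counts unique customers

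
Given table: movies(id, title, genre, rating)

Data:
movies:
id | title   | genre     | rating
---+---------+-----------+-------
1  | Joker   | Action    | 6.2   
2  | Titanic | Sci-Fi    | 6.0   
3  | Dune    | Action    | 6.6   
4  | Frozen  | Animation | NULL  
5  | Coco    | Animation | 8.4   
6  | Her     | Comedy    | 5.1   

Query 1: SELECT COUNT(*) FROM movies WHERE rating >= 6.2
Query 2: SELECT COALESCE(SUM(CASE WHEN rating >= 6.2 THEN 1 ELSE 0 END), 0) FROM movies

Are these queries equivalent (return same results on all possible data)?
Yes, equivalent

Both queries return: [(3,)]

Reason: COUNT with WHERE vs conditional SUM (COALESCE handles empty-table NULL)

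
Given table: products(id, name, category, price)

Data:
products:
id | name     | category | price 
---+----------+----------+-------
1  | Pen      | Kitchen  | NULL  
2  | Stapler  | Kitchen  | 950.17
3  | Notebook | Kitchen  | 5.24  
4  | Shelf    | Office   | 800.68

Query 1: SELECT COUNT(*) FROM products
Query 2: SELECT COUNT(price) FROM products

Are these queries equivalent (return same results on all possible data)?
No, not equivalent

Query 1 returns: [(4,)]
Query 2 returns: [(3,)]

Reason: COUNT(*) includes NULLs, COUNT(column) excludes them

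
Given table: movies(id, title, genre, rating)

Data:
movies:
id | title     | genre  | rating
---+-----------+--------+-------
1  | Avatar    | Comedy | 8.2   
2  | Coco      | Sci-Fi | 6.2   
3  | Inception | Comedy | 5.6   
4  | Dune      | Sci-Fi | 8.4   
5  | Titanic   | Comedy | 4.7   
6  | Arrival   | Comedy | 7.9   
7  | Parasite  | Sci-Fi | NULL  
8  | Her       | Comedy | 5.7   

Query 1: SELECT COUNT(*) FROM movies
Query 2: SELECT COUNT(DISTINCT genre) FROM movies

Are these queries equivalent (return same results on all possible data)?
No, not equivalent

Query 1 returns: [(8,)]
Query 2 returns: [(2,)]

Reason: COUNT(*) counts rows, COUNT(DISTINCT genre) counts unique genres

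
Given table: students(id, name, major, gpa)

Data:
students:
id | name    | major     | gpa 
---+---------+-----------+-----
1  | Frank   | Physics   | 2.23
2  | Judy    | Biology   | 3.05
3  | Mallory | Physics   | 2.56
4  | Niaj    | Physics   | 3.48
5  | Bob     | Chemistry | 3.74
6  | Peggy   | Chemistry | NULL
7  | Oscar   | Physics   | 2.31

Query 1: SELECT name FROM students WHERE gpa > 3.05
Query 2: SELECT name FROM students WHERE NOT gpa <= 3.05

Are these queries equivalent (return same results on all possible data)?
Yes, equivalent

Both queries return: [('Bob',), ('Niaj',)]

Reason: Both filter gpa > 3.05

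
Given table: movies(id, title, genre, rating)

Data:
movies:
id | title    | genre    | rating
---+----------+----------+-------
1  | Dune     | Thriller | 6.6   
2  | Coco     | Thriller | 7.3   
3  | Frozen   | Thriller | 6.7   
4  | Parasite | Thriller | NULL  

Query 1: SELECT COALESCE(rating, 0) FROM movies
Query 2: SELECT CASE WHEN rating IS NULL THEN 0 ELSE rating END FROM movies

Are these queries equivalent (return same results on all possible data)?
Yes, equivalent

Both queries return: [(0,), (6.6,), (6.7,), (7.3,)]

Reason: COALESCE vs CASE for NULL handling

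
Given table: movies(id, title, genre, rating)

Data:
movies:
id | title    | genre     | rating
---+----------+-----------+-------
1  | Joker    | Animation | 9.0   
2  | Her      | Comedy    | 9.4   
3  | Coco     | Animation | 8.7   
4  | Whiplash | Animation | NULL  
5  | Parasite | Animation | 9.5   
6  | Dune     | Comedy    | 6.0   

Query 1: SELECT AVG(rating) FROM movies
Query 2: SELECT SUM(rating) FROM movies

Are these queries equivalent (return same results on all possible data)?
No, not equivalent

Query 1 returns: [(8.52,)]
Query 2 returns: [(42.6,)]

Reason: AVG vs SUM give different aggregate values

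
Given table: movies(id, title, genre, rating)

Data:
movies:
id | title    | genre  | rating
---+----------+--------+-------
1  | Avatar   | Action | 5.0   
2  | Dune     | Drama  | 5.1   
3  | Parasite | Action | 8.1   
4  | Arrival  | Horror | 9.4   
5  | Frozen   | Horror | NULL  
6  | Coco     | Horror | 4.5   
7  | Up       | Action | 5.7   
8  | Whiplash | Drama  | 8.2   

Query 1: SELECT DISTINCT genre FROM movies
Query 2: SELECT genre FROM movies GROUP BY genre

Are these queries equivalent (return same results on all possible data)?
Yes, equivalent

Both queries return: [('Action',), ('Drama',), ('Horror',)]

Reason: Both get unique genres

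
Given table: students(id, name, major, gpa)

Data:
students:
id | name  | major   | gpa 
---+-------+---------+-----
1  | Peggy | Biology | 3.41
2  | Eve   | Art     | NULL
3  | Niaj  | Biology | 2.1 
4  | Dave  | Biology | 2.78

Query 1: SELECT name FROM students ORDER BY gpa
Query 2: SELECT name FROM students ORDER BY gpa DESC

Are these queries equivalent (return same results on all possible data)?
No, not equivalent

Query 1 returns: [('Eve',), ('Niaj',), ('Dave',), ('Peggy',)]
Query 2 returns: [('Peggy',), ('Dave',), ('Niaj',), ('Eve',)]

Reason: ASC vs DESC gives opposite ordering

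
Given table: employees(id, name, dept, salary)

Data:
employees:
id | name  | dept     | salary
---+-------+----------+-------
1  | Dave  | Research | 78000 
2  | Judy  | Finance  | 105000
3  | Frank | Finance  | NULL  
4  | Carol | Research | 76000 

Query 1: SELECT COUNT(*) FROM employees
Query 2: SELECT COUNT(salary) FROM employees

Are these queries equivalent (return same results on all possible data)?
No, not equivalent

Query 1 returns: [(4,)]
Query 2 returns: [(3,)]

Reason: COUNT(*) includes NULLs, COUNT(column) excludes them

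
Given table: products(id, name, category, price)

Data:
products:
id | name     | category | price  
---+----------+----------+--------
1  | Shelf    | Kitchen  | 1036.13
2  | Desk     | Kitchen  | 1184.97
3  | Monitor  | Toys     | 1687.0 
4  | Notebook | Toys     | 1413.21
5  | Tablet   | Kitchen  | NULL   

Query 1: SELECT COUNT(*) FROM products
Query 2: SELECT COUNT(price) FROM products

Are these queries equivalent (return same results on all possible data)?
No, not equivalent

Query 1 returns: [(5,)]
Query 2 returns: [(4,)]

Reason: COUNT(*) includes NULLs, COUNT(column) excludes them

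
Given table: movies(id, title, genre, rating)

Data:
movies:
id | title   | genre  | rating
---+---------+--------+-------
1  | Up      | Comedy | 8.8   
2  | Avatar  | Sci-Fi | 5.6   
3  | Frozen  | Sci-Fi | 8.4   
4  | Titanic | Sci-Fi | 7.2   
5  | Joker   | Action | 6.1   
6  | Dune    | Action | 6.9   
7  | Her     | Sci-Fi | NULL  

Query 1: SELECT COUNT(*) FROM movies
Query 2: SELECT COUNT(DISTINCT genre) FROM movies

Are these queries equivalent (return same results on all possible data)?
No, not equivalent

Query 1 returns: [(7,)]
Query 2 returns: [(3,)]

Reason: COUNT(*) counts rows, COUNT(DISTINCT genre) counts unique genres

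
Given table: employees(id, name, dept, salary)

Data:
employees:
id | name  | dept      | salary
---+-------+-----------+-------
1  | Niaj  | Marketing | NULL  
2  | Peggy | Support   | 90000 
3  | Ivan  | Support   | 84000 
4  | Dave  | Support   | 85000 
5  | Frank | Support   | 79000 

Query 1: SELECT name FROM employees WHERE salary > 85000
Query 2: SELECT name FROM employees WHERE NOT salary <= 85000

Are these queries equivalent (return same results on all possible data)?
Yes, equivalent

Both queries return: [('Peggy',)]

Reason: Both filter salary > 85000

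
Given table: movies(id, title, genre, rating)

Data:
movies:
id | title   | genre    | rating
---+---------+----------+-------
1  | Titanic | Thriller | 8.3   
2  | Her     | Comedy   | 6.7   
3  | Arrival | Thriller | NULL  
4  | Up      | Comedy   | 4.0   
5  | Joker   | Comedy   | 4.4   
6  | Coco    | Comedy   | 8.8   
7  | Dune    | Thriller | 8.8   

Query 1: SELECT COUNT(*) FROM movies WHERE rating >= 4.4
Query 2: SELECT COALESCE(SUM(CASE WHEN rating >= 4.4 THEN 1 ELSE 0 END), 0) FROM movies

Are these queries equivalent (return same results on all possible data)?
Yes, equivalent

Both queries return: [(5,)]

Reason: COUNT with WHERE vs conditional SUM (COALESCE handles empty-table NULL)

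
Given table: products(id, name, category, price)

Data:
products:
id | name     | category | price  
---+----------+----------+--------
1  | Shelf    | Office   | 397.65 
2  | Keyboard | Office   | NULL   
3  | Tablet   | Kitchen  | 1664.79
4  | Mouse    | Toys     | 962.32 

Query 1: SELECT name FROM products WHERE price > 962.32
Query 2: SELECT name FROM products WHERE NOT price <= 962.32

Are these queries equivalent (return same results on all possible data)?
Yes, equivalent

Both queries return: [('Tablet',)]

Reason: Both filter price > 962.32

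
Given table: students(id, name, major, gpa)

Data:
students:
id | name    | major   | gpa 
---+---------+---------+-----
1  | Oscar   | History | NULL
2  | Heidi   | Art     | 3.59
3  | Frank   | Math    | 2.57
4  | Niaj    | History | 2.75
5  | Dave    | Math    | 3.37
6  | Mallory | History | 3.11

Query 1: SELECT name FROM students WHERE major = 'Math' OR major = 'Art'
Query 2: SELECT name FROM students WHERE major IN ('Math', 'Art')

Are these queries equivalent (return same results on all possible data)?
Yes, equivalent

Both queries return: [('Dave',), ('Frank',), ('Heidi',)]

Reason: OR vs IN are equivalent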